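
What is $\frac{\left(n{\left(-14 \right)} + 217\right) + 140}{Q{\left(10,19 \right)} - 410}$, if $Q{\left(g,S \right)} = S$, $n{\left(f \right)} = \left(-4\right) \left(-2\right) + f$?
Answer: $- \frac{351}{391} \approx -0.8977$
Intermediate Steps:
$n{\left(f \right)} = 8 + f$
$\frac{\left(n{\left(-14 \right)} + 217\right) + 140}{Q{\left(10,19 \right)} - 410} = \frac{\left(\left(8 - 14\right) + 217\right) + 140}{19 - 410} = \frac{\left(-6 + 217\right) + 140}{-391} = \left(211 + 140\right) \left(- \frac{1}{391}\right) = 351 \left(- \frac{1}{391}\right) = - \frac{351}{391}$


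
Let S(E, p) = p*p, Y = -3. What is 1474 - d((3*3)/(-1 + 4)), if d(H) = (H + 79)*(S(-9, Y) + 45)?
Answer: -2954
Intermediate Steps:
S(E, p) = p²
d(H) = 4266 + 54*H (d(H) = (H + 79)*((-3)² + 45) = (79 + H)*(9 + 45) = (79 + H)*54 = 4266 + 54*H)
1474 - d((3*3)/(-1 + 4)) = 1474 - (4266 + 54*((3*3)/(-1 + 4))) = 1474 - (4266 + 54*(9/3)) = 1474 - (4266 + 54*(9*(⅓))) = 1474 - (4266 + 54*3) = 1474 - (4266 + 162) = 1474 - 1*4428 = 1474 - 4428 = -2954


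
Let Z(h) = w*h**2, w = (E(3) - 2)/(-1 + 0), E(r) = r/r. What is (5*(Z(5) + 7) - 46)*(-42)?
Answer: -4788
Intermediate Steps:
E(r) = 1
w = 1 (w = (1 - 2)/(-1 + 0) = -1/(-1) = -1*(-1) = 1)
Z(h) = h**2 (Z(h) = 1*h**2 = h**2)
(5*(Z(5) + 7) - 46)*(-42) = (5*(5**2 + 7) - 46)*(-42) = (5*(25 + 7) - 46)*(-42) = (5*32 - 46)*(-42) = (160 - 46)*(-42) = 114*(-42) = -4788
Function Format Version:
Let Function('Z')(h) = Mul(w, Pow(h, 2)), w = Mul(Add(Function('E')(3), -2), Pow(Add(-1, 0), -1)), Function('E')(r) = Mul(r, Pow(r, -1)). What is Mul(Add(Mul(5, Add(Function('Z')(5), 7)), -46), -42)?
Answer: -4788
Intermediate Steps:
Function('E')(r) = 1
w = 1 (w = Mul(Add(1, -2), Pow(Add(-1, 0), -1)) = Mul(-1, Pow(-1, -1)) = Mul(-1, -1) = 1)
Function('Z')(h) = Pow(h, 2) (Function('Z')(h) = Mul(1, Pow(h, 2)) = Pow(h, 2))
Mul(Add(Mul(5, Add(Function('Z')(5), 7)), -46), -42) = Mul(Add(Mul(5, Add(Pow(5, 2), 7)), -46), -42) = Mul(Add(Mul(5, Add(25, 7)), -46), -42) = Mul(Add(Mul(5, 32), -46), -42) = Mul(Add(160, -46), -42) = Mul(114, -42) = -4788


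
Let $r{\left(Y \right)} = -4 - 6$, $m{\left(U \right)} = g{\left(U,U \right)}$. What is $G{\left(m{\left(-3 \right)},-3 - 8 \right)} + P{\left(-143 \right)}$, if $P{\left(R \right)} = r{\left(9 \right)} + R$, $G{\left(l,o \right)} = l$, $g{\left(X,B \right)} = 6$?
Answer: $-147$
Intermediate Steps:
$m{\left(U \right)} = 6$
$r{\left(Y \right)} = -10$ ($r{\left(Y \right)} = -4 - 6 = -10$)
$P{\left(R \right)} = -10 + R$
$G{\left(m{\left(-3 \right)},-3 - 8 \right)} + P{\left(-143 \right)} = 6 - 153 = -147$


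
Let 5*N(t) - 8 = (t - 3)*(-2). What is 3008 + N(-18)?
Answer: 3018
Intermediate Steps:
N(t) = 14/5 - 2*t/5 (N(t) = 8/5 + ((t - 3)*(-2))/5 = 8/5 + ((-3 + t)*(-2))/5 = 8/5 + (6 - 2*t)/5 = 8/5 + (6/5 - 2*t/5) = 14/5 - 2*t/5)
3008 + N(-18) = 3008 + (14/5 - 2/5*(-18)) = 3008 + (14/5 + 36/5) = 3008 + 10 = 3018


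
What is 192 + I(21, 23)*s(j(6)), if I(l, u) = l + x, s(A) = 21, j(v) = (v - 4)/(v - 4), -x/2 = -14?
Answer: 1221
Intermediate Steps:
x = 28 (x = -2*(-14) = 28)
j(v) = 1 (j(v) = (-4 + v)/(-4 + v) = 1)
I(l, u) = 28 + l (I(l, u) = l + 28 = 28 + l)
192 + I(21, 23)*s(j(6)) = 192 + (28 + 21)*21 = 192 + 49*21 = 192 + 1029 = 1221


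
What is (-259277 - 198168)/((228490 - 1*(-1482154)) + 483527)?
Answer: -457445/2194171 ≈ -0.20848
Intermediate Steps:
(-259277 - 198168)/((228490 - 1*(-1482154)) + 483527) = -457445/((228490 + 1482154) + 483527) = -457445/(1710644 + 483527) = -457445/2194171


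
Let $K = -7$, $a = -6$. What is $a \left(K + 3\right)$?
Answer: $24$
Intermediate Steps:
$a \left(K + 3\right) = - 6 \left(-7 + 3\right) = \left(-6\right) \left(-4\right) = 24$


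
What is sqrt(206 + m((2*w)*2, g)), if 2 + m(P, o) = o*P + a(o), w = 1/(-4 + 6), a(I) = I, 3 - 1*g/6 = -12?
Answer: sqrt(474) ≈ 21.772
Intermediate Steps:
g = 90 (g = 18 - 6*(-12) = 18 + 72 = 90)
w = 1/2 ≈ 0.50000
m(P, o) = -2 + o + P*o (m(P, o) = -2 + (o*P + o) = -2 + (P*o + o) = -2 + (o + P*o) = -2 + o + P*o)
sqrt(206 + m((2*w)*2, g)) = sqrt(206 + (-2 + 90 + ((2*(1/2))*2)*90)) = sqrt(206 + (-2 + 90 + (1*2)*90)) = sqrt(206 + (-2 + 90 + 2*90)) = sqrt(206 + (-2 + 90 + 180)) = sqrt(206 + 268) = sqrt(474)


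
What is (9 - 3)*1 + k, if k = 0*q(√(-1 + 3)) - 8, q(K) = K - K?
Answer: -2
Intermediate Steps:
q(K) = 0
k = -8 (k = 0*0 - 8 = 0 - 8 = -8)
(9 - 3)*1 + k = (9 - 3)*1 - 8 = 6*1 - 8 = 6 - 8 = -2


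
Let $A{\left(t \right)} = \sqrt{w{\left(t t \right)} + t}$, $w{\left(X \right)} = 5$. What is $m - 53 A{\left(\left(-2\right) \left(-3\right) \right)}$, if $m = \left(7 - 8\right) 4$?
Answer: $-4 - 53 \sqrt{11} \approx -179.78$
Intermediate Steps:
$m = -4$ ($m = \left(-1\right) 4 = -4$)
$A{\left(t \right)} = \sqrt{5 + t}$
$m - 53 A{\left(\left(-2\right) \left(-3\right) \right)} = -4 - 53 \sqrt{5 - -6} = -4 - 53 \sqrt{5 + 6} = -4 - 53 \sqrt{11}$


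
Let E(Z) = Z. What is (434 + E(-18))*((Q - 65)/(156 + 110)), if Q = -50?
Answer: -23920/133 ≈ -179.85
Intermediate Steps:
(434 + E(-18))*((Q - 65)/(156 + 110)) = (434 - 18)*((-50 - 65)/(156 + 110)) = 416*(-115/266) = -23920/133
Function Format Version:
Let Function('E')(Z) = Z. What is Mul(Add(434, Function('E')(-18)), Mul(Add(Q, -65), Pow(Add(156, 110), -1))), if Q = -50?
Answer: Rational(-23920, 133) ≈ -179.85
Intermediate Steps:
Mul(Add(434, Function('E')(-18)), Mul(Add(Q, -65), Pow(Add(156, 110), -1))) = Mul(Add(434, -18), Mul(Add(-50, -65), Pow(Add(156, 110), -1))) = Mul(416, Mul(-115, Pow(266, -1))) = Mul(416, Mul(-115, Rational(1, 266))) = Mul(416, Rational(-115, 266)) = Rational(-23920, 133)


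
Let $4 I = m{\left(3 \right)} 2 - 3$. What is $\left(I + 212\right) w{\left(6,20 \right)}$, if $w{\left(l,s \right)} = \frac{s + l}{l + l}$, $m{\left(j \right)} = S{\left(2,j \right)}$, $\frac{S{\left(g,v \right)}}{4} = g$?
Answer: $\frac{3731}{8} \approx 466.38$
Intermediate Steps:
$S{\left(g,v \right)} = 4 g$
$m{\left(j \right)} = 8$ ($m{\left(j \right)} = 4 \cdot 2 = 8$)
$I = \frac{13}{4}$ ($I = \frac{8 \cdot 2 - 3}{4} = \frac{16 - 3}{4} = \frac{1}{4} \cdot 13 = \frac{13}{4} \approx 3.25$)
$w{\left(l,s \right)} = \frac{l + s}{2 l}$
$\left(I + 212\right) w{\left(6,20 \right)} = \left(\frac{13}{4} + 212\right) \frac{6 + 20}{2 \cdot 6} = \frac{861 \cdot \frac{1}{2} \cdot \frac{1}{6} \cdot 26}{4} = \frac{861}{4} \cdot \frac{13}{6} = \frac{3731}{8}$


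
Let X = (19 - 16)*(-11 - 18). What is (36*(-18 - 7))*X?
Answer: 78300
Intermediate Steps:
X = -87 (X = 3*(-29) = -87)
(36*(-18 - 7))*X = (36*(-18 - 7))*(-87) = (36*(-25))*(-87) = -900*(-87) = 78300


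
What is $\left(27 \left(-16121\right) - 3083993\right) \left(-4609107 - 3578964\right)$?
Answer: $28815950747460$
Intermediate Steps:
$\left(27 \left(-16121\right) - 3083993\right) \left(-4609107 - 3578964\right) = \left(-435267 - 3083993\right) \left(-8188071\right) = \left(-3519260\right) \left(-8188071\right) = 28815950747460$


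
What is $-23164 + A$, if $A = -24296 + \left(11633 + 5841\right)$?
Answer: $-29986$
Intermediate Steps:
$A = -6822$ ($A = -24296 + 17474 = -6822$)
$-23164 + A = -23164 - 6822 = -29986$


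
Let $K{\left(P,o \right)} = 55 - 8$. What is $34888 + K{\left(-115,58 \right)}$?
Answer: $34935$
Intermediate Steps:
$K{\left(P,o \right)} = 47$ ($K{\left(P,o \right)} = 55 - 8 = 47$)
$34888 + K{\left(-115,58 \right)} = 34888 + 47 = 34935$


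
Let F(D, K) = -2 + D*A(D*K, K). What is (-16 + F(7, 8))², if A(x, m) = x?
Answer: 139876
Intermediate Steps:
F(D, K) = -2 + K*D² (F(D, K) = -2 + D*(D*K) = -2 + K*D²)
(-16 + F(7, 8))² = (-16 + (-2 + 8*7²))² = (-16 + (-2 + 8*49))² = (-16 + (-2 + 392))² = (-16 + 390)² = 374² = 139876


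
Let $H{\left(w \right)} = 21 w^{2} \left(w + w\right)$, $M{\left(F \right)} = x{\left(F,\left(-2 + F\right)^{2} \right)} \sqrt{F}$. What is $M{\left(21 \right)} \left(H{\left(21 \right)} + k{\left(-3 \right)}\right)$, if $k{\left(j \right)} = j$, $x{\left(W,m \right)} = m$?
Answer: $140414199 \sqrt{21} \approx 6.4346 \cdot 10^{8}$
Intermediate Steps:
$M{\left(F \right)} = \sqrt{F} \left(-2 + F\right)^{2}$ ($M{\left(F \right)} = \left(-2 + F\right)^{2} \sqrt{F} = \sqrt{F} \left(-2 + F\right)^{2}$)
$H{\left(w \right)} = 42 w^{3}$ ($H{\left(w \right)} = 21 w^{2} \cdot 2 w = 42 w^{3}$)
$M{\left(21 \right)} \left(H{\left(21 \right)} + k{\left(-3 \right)}\right) = \sqrt{21} \left(-2 + 21\right)^{2} \left(42 \cdot 21^{3} - 3\right) = \sqrt{21} \cdot 19^{2} \left(42 \cdot 9261 - 3\right) = \sqrt{21} \cdot 361 \left(388962 - 3\right) = 361 \sqrt{21} \cdot 388959 = 140414199 \sqrt{21}$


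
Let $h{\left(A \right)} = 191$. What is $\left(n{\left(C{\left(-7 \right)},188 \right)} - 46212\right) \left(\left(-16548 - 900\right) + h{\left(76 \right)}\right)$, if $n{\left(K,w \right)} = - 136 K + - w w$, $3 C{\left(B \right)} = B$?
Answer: $\frac{4205807012}{3} \approx 1.4019 \cdot 10^{9}$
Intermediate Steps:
$C{\left(B \right)} = \frac{B}{3}$
$n{\left(K,w \right)} = - w^{2} - 136 K$ ($n{\left(K,w \right)} = - 136 K - w^{2} = - w^{2} - 136 K$)
$\left(n{\left(C{\left(-7 \right)},188 \right)} - 46212\right) \left(\left(-16548 - 900\right) + h{\left(76 \right)}\right) = \left(\left(- 188^{2} - 136 \cdot \frac{1}{3} \left(-7\right)\right) - 46212\right) \left(\left(-16548 - 900\right) + 191\right) = \left(\left(\left(-1\right) 35344 - - \frac{952}{3}\right) - 46212\right) \left(\left(-16548 - 900\right) + 191\right) = \left(\left(-35344 + \frac{952}{3}\right) - 46212\right) \left(-17448 + 191\right) = \left(- \frac{105080}{3} - 46212\right) \left(-17257\right) = \left(- \frac{243716}{3}\right) \left(-17257\right) = \frac{4205807012}{3}$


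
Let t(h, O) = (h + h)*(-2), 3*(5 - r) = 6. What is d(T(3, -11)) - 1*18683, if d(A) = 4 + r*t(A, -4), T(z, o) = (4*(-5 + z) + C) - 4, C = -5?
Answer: -18475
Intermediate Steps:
r = 3 (r = 5 - ⅓*6 = 5 - 2 = 3)
t(h, O) = -4*h (t(h, O) = (2*h)*(-2) = -4*h)
T(z, o) = -29 + 4*z (T(z, o) = (4*(-5 + z) - 5) - 4 = ((-20 + 4*z) - 5) - 4 = (-25 + 4*z) - 4 = -29 + 4*z)
d(A) = 4 - 12*A (d(A) = 4 + 3*(-4*A) = 4 - 12*A)
d(T(3, -11)) - 1*18683 = (4 - 12*(-29 + 4*3)) - 1*18683 = (4 - 12*(-29 + 12)) - 18683 = (4 - 12*(-17)) - 18683 = (4 + 204) - 18683 = 208 - 18683 = -18475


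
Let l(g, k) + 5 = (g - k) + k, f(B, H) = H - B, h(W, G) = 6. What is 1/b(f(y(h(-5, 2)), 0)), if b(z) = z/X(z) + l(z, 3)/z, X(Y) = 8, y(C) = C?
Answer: 12/13 ≈ 0.92308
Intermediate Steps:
l(g, k) = -5 + g (l(g, k) = -5 + ((g - k) + k) = -5 + g)
b(z) = z/8 + (-5 + z)/z
1/b(f(y(h(-5, 2)), 0)) = 1/(1 - 5/(0 - 1*6) + (0 - 1*6)/8) = 1/(1 - 5/(0 - 6) + (0 - 6)/8) = 1/(1 - 5/(-6) + (⅛)*(-6)) = 1/(1 - 5*(-⅙) - ¾) = 1/(1 + ⅚ - ¾) = 1/(13/12) = 12/13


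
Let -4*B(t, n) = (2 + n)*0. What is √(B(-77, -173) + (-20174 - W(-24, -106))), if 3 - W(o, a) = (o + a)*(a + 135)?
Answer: I*√23947 ≈ 154.75*I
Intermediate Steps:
W(o, a) = 3 - (135 + a)*(a + o) (W(o, a) = 3 - (o + a)*(a + 135) = 3 - (a + o)*(135 + a) = 3 - (135 + a)*(a + o))
B(t, n) = 0 (B(t, n) = -(2 + n)*0/4 = -¼*0 = 0)
√(B(-77, -173) + (-20174 - W(-24, -106))) = √(0 + (-20174 - (3 - 1*(-106)² - 135*(-106) - 135*(-24) - 1*(-106)*(-24)))) = √(0 + (-20174 - (3 - 1*11236 + 14310 + 3240 - 2544))) = √(0 + (-20174 - (3 - 11236 + 14310 + 3240 - 2544))) = √(0 + (-20174 - 1*3773)) = √(0 + (-20174 - 3773)) = √(0 - 23947) = √(-23947) = I*√23947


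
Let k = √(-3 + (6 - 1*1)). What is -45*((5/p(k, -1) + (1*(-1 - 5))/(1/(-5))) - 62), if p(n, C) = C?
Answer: 1665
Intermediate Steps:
k = √2 (k = √(-3 + (6 - 1)) = √(-3 + 5) = √2 ≈ 1.4142)
-45*((5/p(k, -1) + (1*(-1 - 5))/(1/(-5))) - 62) = -45*((5/(-1) + (1*(-1 - 5))/(1/(-5))) - 62) = -45*((5*(-1) + (1*(-6))/(-⅕)) - 62) = -45*((-5 - 6*(-5)) - 62) = -45*((-5 + 30) - 62) = -45*(25 - 62) = -45*(-37) = 1665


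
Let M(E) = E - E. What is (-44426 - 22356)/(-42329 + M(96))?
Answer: 66782/42329 ≈ 1.5777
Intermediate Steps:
M(E) = 0
(-44426 - 22356)/(-42329 + M(96)) = (-44426 - 22356)/(-42329 + 0) = -66782/(-42329) = -66782*(-1/42329) = 66782/42329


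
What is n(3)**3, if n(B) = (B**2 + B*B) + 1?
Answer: 6859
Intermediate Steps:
n(B) = 1 + 2*B**2 (n(B) = (B**2 + B**2) + 1 = 2*B**2 + 1 = 1 + 2*B**2)
n(3)**3 = (1 + 2*3**2)**3 = (1 + 2*9)**3 = (1 + 18)**3 = 19**3 = 6859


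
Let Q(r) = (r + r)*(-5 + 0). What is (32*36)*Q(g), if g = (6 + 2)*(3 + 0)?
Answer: -276480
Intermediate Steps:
g = 24 (g = 8*3 = 24)
Q(r) = -10*r (Q(r) = (2*r)*(-5) = -10*r)
(32*36)*Q(g) = (32*36)*(-10*24) = 1152*(-240) = -276480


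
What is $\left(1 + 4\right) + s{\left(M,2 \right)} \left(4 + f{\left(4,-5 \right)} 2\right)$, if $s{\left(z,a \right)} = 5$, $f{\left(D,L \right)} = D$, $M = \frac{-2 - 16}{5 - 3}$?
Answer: $65$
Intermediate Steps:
$M = -9$ ($M = \frac{-2 - 16}{2} = \left(-18\right) \frac{1}{2} = -9$)
$\left(1 + 4\right) + s{\left(M,2 \right)} \left(4 + f{\left(4,-5 \right)} 2\right) = \left(1 + 4\right) + 5 \left(4 + 4 \cdot 2\right) = 5 + 5 \left(4 + 8\right) = 5 + 5 \cdot 12 = 5 + 60 = 65$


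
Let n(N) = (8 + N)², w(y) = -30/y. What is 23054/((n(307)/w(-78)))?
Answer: 23054/257985 ≈ 0.089362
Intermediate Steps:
23054/((n(307)/w(-78))) = 23054/(((8 + 307)²/((-30/(-78))))) = 23054/((315²/((-30*(-1/78))))) = 23054/((99225/(5/13))) = 23054/((99225*(13/5))) = 23054/257985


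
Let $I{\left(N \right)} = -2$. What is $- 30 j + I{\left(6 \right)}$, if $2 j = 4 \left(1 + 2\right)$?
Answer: $-182$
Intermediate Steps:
$j = 6$ ($j = \frac{4 \left(1 + 2\right)}{2} = \frac{4 \cdot 3}{2} = \frac{1}{2} \cdot 12 = 6$)
$- 30 j + I{\left(6 \right)} = \left(-30\right) 6 - 2 = -180 - 2 = -182$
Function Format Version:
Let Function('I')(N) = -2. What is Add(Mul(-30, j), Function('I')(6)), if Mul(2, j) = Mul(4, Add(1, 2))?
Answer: -182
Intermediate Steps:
j = 6 (j = Mul(Rational(1, 2), Mul(4, Add(1, 2))) = Mul(Rational(1, 2), Mul(4, 3)) = Mul(Rational(1, 2), 12) = 6)
Add(Mul(-30, j), Function('I')(6)) = Add(Mul(-30, 6), -2) = Add(-180, -2) = -182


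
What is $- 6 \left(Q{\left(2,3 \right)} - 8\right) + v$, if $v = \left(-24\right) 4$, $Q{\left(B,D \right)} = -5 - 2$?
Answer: $-6$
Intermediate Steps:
$Q{\left(B,D \right)} = -7$ ($Q{\left(B,D \right)} = -5 - 2 = -7$)
$v = -96$
$- 6 \left(Q{\left(2,3 \right)} - 8\right) + v = - 6 \left(-7 - 8\right) - 96 = \left(-6\right) \left(-15\right) - 96 = 90 - 96 = -6$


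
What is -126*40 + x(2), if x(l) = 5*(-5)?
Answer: -5065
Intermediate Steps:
x(l) = -25
-126*40 + x(2) = -126*40 - 25 = -5040 - 25 = -5065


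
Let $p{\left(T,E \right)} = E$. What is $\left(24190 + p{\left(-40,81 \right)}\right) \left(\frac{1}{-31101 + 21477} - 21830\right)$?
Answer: $- \frac{5099141014591}{9624} \approx -5.2984 \cdot 10^{8}$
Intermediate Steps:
$\left(24190 + p{\left(-40,81 \right)}\right) \left(\frac{1}{-31101 + 21477} - 21830\right) = \left(24190 + 81\right) \left(\frac{1}{-31101 + 21477} - 21830\right) = 24271 \left(\frac{1}{-9624} - 21830\right) = 24271 \left(- \frac{1}{9624} - 21830\right) = 24271 \left(- \frac{210091921}{9624}\right) = - \frac{5099141014591}{9624}$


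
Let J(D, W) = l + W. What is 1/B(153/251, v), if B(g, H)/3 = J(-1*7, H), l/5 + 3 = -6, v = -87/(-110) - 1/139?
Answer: -15290/2028201 ≈ -0.0075387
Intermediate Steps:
v = 11983/15290 (v = -87*(-1/110) - 1*1/139 = 87/110 - 1/139 = 11983/15290 ≈ 0.78372)
l = -45 (l = -15 + 5*(-6) = -15 - 30 = -45)
J(D, W) = -45 + W
B(g, H) = -135 + 3*H (B(g, H) = 3*(-45 + H) = -135 + 3*H)
1/B(153/251, v) = 1/(-135 + 3*(11983/15290)) = 1/(-135 + 35949/15290) = 1/(-2028201/15290) = -15290/2028201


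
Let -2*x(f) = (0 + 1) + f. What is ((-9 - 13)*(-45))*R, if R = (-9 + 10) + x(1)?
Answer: 0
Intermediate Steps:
x(f) = -½ - f/2 (x(f) = -((0 + 1) + f)/2 = -(1 + f)/2 = -½ - f/2)
R = 0 (R = (-9 + 10) + (-½ - ½*1) = 1 + (-½ - ½) = 1 - 1 = 0)
((-9 - 13)*(-45))*R = ((-9 - 13)*(-45))*0 = -22*(-45)*0 = 990*0 = 0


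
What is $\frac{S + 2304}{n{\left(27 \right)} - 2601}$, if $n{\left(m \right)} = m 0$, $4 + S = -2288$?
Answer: $- \frac{4}{867} \approx -0.0046136$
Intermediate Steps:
$S = -2292$ ($S = -4 - 2288 = -2292$)
$n{\left(m \right)} = 0$
$\frac{S + 2304}{n{\left(27 \right)} - 2601} = \frac{-2292 + 2304}{0 - 2601} = \frac{12}{0 - 2601} = \frac{12}{-2601} = 12 \left(- \frac{1}{2601}\right) = - \frac{4}{867}$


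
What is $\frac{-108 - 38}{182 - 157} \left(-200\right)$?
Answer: $1168$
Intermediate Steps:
$\frac{-108 - 38}{182 - 157} \left(-200\right) = - \frac{146}{25} \left(-200\right) = \left(-146\right) \frac{1}{25} \left(-200\right) = \left(- \frac{146}{25}\right) \left(-200\right) = 1168$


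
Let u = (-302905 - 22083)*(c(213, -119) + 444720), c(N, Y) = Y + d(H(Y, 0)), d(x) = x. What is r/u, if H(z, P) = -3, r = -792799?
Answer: 113257/20641287832 ≈ 5.4869e-6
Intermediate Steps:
c(N, Y) = -3 + Y (c(N, Y) = Y - 3 = -3 + Y)
u = -144489014824 (u = (-302905 - 22083)*((-3 - 119) + 444720) = -324988*(-122 + 444720) = -324988*444598 = -144489014824)
r/u = -792799/(-144489014824) = -792799*(-1/144489014824) = 113257/20641287832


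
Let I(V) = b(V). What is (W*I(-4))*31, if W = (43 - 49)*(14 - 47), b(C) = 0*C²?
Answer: 0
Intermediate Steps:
b(C) = 0
W = 198 (W = -6*(-33) = 198)
I(V) = 0
(W*I(-4))*31 = (198*0)*31 = 0*31 = 0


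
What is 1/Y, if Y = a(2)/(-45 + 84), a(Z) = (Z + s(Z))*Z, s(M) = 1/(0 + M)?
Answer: 39/5 ≈ 7.8000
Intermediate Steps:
s(M) = 1/M
a(Z) = Z*(Z + 1/Z) (a(Z) = (Z + 1/Z)*Z = Z*(Z + 1/Z))
Y = 5/39 (Y = (1 + 2²)/(-45 + 84) = (1 + 4)/39 = (1/39)*5 = 5/39 ≈ 0.12821)
1/Y = 1/(5/39) = 39/5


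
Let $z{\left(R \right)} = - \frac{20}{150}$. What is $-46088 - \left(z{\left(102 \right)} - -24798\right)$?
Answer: $- \frac{1063288}{15} \approx -70886.0$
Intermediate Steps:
$z{\left(R \right)} = - \frac{2}{15}$ ($z{\left(R \right)} = \left(-20\right) \frac{1}{150} = - \frac{2}{15}$)
$-46088 - \left(z{\left(102 \right)} - -24798\right) = -46088 - \left(- \frac{2}{15} - -24798\right) = -46088 - \left(- \frac{2}{15} + 24798\right) = -46088 - \frac{371968}{15} = - \frac{1063288}{15}$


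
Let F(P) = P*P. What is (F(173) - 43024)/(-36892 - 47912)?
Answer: 4365/28268 ≈ 0.15441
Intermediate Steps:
F(P) = P**2
(F(173) - 43024)/(-36892 - 47912) = (173**2 - 43024)/(-36892 - 47912) = (29929 - 43024)/(-84804) = -13095*(-1/84804) = 4365/28268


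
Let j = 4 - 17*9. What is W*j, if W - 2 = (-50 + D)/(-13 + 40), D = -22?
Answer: 298/3 ≈ 99.333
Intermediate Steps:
j = -149 (j = 4 - 153 = -149)
W = -⅔ (W = 2 + (-50 - 22)/(-13 + 40) = 2 - 72/27 = 2 - 72*1/27 = 2 - 8/3 = -⅔ ≈ -0.66667)
W*j = -⅔*(-149) = 298/3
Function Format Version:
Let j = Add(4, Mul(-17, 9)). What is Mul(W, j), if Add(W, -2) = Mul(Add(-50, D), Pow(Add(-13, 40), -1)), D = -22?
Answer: Rational(298, 3) ≈ 99.333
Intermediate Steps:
j = -149 (j = Add(4, -153) = -149)
W = Rational(-2, 3) (W = Add(2, Mul(Add(-50, -22), Pow(Add(-13, 40), -1))) = Add(2, Mul(-72, Pow(27, -1))) = Add(2, Mul(-72, Rational(1, 27))) = Add(2, Rational(-8, 3)) = Rational(-2, 3) ≈ -0.66667)
Mul(W, j) = Mul(Rational(-2, 3), -149) = Rational(298, 3)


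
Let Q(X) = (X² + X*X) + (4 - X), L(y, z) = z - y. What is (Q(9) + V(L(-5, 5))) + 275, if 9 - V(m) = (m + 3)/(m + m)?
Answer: 8807/20 ≈ 440.35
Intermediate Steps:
Q(X) = 4 - X + 2*X² (Q(X) = (X² + X²) + (4 - X) = 2*X² + (4 - X) = 4 - X + 2*X²)
V(m) = 9 - (3 + m)/(2*m) (V(m) = 9 - (m + 3)/(m + m) = 9 - (3 + m)/(2*m))
(Q(9) + V(L(-5, 5))) + 275 = ((4 - 1*9 + 2*9²) + (-3 + 17*(5 - 1*(-5)))/(2*(5 - 1*(-5)))) + 275 = ((4 - 9 + 2*81) + (-3 + 17*(5 + 5))/(2*(5 + 5))) + 275 = ((4 - 9 + 162) + (½)*(-3 + 17*10)/10) + 275 = (157 + (½)*(⅒)*(-3 + 170)) + 275 = (157 + (½)*(⅒)*167) + 275 = (157 + 167/20) + 275 = 3307/20 + 275 = 8807/20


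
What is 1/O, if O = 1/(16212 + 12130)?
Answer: 28342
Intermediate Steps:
O = 1/28342 ≈ 3.5283e-5
1/O = 1/(1/28342) = 28342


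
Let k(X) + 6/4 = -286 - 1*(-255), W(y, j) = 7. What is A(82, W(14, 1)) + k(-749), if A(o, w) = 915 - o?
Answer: 1601/2 ≈ 800.50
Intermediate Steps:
k(X) = -65/2 (k(X) = -3/2 + (-286 - 1*(-255)) = -3/2 + (-286 + 255) = -3/2 - 31 = -65/2)
A(82, W(14, 1)) + k(-749) = (915 - 1*82) - 65/2 = (915 - 82) - 65/2 = 833 - 65/2 = 1601/2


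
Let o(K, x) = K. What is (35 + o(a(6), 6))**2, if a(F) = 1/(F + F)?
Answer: 177241/144 ≈ 1230.8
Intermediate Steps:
a(F) = 1/(2*F)
(35 + o(a(6), 6))**2 = (35 + (1/2)/6)**2 = (35 + (1/2)*(1/6))**2 = (35 + 1/12)**2 = (421/12)**2 = 177241/144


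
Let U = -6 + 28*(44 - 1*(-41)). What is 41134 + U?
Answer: 43508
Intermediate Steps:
U = 2374 (U = -6 + 28*(44 + 41) = -6 + 28*85 = -6 + 2380 = 2374)
41134 + U = 41134 + 2374 = 43508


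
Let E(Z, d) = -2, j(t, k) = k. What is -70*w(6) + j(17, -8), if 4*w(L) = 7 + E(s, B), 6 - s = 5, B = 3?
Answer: -191/2 ≈ -95.500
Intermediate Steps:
s = 1 (s = 6 - 1*5 = 6 - 5 = 1)
w(L) = 5/4 (w(L) = (7 - 2)/4 = (1/4)*5 = 5/4)
-70*w(6) + j(17, -8) = -70*5/4 - 8 = -175/2 - 8 = -191/2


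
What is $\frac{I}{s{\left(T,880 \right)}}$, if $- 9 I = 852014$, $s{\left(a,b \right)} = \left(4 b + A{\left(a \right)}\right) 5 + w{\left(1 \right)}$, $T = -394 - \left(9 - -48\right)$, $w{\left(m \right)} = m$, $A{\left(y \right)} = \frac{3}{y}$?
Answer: $- \frac{192129157}{35721162} \approx -5.3786$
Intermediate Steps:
$T = -451$ ($T = -394 - \left(9 + 48\right) = -394 - 57 = -451$)
$s{\left(a,b \right)} = 1 + \frac{15}{a} + 20 b$ ($s{\left(a,b \right)} = \left(4 b + \frac{3}{a}\right) 5 + 1 = \left(\frac{3}{a} + 4 b\right) 5 + 1 = \left(\frac{15}{a} + 20 b\right) + 1 = 1 + \frac{15}{a} + 20 b$)
$I = - \frac{852014}{9}$ ($I = \left(- \frac{1}{9}\right) 852014 = - \frac{852014}{9} \approx -94668.0$)
$\frac{I}{s{\left(T,880 \right)}} = - \frac{852014}{9 \left(1 + \frac{15}{-451} + 20 \cdot 880\right)} = - \frac{852014}{9 \left(1 + 15 \left(- \frac{1}{451}\right) + 17600\right)} = - \frac{852014}{9 \left(1 - \frac{15}{451} + 17600\right)} = - \frac{852014}{9 \cdot \frac{7938036}{451}} = \left(- \frac{852014}{9}\right) \frac{451}{7938036} = - \frac{192129157}{35721162}$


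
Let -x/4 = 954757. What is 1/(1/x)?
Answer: -3819028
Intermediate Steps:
x = -3819028 (x = -4*954757 = -3819028)
1/(1/x) = 1/(1/(-3819028)) = 1/(-1/3819028) = -3819028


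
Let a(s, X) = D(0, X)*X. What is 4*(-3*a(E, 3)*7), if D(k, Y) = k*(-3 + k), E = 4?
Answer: 0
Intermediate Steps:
a(s, X) = 0 (a(s, X) = (0*(-3 + 0))*X = (0*(-3))*X = 0*X = 0)
4*(-3*a(E, 3)*7) = 4*(-3*0*7) = 4*(0*7) = 4*0 = 0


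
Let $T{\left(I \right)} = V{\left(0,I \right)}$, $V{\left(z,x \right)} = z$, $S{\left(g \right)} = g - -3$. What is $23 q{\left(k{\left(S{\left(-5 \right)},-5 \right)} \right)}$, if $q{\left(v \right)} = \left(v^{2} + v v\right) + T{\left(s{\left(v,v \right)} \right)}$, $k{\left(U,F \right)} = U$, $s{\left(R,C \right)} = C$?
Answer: $184$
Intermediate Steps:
$S{\left(g \right)} = 3 + g$ ($S{\left(g \right)} = g + 3 = 3 + g$)
$T{\left(I \right)} = 0$
$q{\left(v \right)} = 2 v^{2}$ ($q{\left(v \right)} = \left(v^{2} + v v\right) + 0 = \left(v^{2} + v^{2}\right) + 0 = 2 v^{2} + 0 = 2 v^{2}$)
$23 q{\left(k{\left(S{\left(-5 \right)},-5 \right)} \right)} = 23 \cdot 2 \left(3 - 5\right)^{2} = 23 \cdot 2 \left(-2\right)^{2} = 23 \cdot 2 \cdot 4 = 23 \cdot 8 = 184$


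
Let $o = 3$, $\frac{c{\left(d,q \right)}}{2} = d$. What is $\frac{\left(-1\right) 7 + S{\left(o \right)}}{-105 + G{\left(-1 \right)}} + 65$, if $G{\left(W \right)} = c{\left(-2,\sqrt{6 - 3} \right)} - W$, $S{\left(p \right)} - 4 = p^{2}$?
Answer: $\frac{1169}{18} \approx 64.944$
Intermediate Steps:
$c{\left(d,q \right)} = 2 d$
$S{\left(p \right)} = 4 + p^{2}$
$G{\left(W \right)} = -4 - W$ ($G{\left(W \right)} = 2 \left(-2\right) - W = -4 - W$)
$\frac{\left(-1\right) 7 + S{\left(o \right)}}{-105 + G{\left(-1 \right)}} + 65 = \frac{\left(-1\right) 7 + \left(4 + 3^{2}\right)}{-105 - 3} + 65 = \frac{-7 + \left(4 + 9\right)}{-105 + \left(-4 + 1\right)} + 65 = \frac{-7 + 13}{-105 - 3} + 65 = \frac{6}{-108} + 65 = 6 \left(- \frac{1}{108}\right) + 65 = - \frac{1}{18} + 65 = \frac{1169}{18}$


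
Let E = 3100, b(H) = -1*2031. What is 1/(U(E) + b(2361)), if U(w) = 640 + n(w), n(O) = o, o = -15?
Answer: -1/1406 ≈ -0.00071124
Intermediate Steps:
b(H) = -2031
n(O) = -15
U(w) = 625 (U(w) = 640 - 15 = 625)
1/(U(E) + b(2361)) = 1/(625 - 2031) = 1/(-1406) = -1/1406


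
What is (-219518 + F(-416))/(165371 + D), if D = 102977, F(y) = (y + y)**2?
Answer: 236353/134174 ≈ 1.7615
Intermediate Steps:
F(y) = 4*y**2 (F(y) = (2*y)**2 = 4*y**2)
(-219518 + F(-416))/(165371 + D) = (-219518 + 4*(-416)**2)/(165371 + 102977) = (-219518 + 4*173056)/268348 = (-219518 + 692224)*(1/268348) = 472706*(1/268348) = 236353/134174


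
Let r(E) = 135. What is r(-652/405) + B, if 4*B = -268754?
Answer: -134107/2 ≈ -67054.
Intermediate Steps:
B = -134377/2 (B = (1/4)*(-268754) = -134377/2 ≈ -67189.)
r(-652/405) + B = 135 - 134377/2 = -134107/2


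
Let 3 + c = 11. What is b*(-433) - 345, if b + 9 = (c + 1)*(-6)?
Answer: 26934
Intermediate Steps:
c = 8 (c = -3 + 11 = 8)
b = -63 (b = -9 + (8 + 1)*(-6) = -9 + 9*(-6) = -9 - 54 = -63)
b*(-433) - 345 = -63*(-433) - 345 = 27279 - 345 = 26934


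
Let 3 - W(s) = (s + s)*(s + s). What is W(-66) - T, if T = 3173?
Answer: -20594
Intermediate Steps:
W(s) = 3 - 4*s² (W(s) = 3 - (s + s)*(s + s) = 3 - 2*s*2*s = 3 - 4*s²)
W(-66) - T = (3 - 4*(-66)²) - 1*3173 = (3 - 4*4356) - 3173 = (3 - 17424) - 3173 = -17421 - 3173 = -20594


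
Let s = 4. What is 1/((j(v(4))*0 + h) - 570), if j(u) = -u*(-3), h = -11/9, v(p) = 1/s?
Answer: -9/5141 ≈ -0.0017506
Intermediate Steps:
v(p) = ¼ (v(p) = 1/4 = ¼)
h = -11/9 (h = -11*⅑ = -11/9 ≈ -1.2222)
j(u) = 3*u
1/((j(v(4))*0 + h) - 570) = 1/(((3*(¼))*0 - 11/9) - 570) = 1/(((¾)*0 - 11/9) - 570) = 1/((0 - 11/9) - 570) = 1/(-11/9 - 570) = 1/(-5141/9) = -9/5141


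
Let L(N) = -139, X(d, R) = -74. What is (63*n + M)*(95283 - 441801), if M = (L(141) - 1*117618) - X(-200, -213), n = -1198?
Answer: 66932377326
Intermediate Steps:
M = -117683 (M = (-139 - 1*117618) - 1*(-74) = (-139 - 117618) + 74 = -117757 + 74 = -117683)
(63*n + M)*(95283 - 441801) = (63*(-1198) - 117683)*(95283 - 441801) = (-75474 - 117683)*(-346518) = -193157*(-346518) = 66932377326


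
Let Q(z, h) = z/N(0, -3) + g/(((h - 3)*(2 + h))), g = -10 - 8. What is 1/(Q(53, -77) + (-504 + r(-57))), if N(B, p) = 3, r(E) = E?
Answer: -3000/1630009 ≈ -0.0018405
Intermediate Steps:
g = -18
Q(z, h) = z/3 - 18/((-3 + h)*(2 + h)) (Q(z, h) = z/3 - 18*1/((2 + h)*(h - 3)) = z*(⅓) - 18*1/((-3 + h)*(2 + h)) = z/3 - 18/((-3 + h)*(2 + h)))
1/(Q(53, -77) + (-504 + r(-57))) = 1/((54 + 6*53 - 77*53 - 1*53*(-77)²)/(3*(6 - 77 - 1*(-77)²)) + (-504 - 57)) = 1/((54 + 318 - 4081 - 1*53*5929)/(3*(6 - 77 - 1*5929)) - 561) = 1/((54 + 318 - 4081 - 314237)/(3*(6 - 77 - 5929)) - 561) = 1/((⅓)*(-317946)/(-6000) - 561) = 1/((⅓)*(-1/6000)*(-317946) - 561) = 1/(52991/3000 - 561) = 1/(-1630009/3000) = -3000/1630009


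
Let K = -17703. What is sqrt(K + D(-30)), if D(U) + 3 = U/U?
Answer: I*sqrt(17705) ≈ 133.06*I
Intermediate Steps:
D(U) = -2 (D(U) = -3 + U/U = -3 + 1 = -2)
sqrt(K + D(-30)) = sqrt(-17703 - 2) = sqrt(-17705) = I*sqrt(17705)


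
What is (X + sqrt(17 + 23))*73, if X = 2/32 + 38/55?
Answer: 48399/880 + 146*sqrt(10) ≈ 516.69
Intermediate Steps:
X = 663/880 (X = 2*(1/32) + 38*(1/55) = 1/16 + 38/55 = 663/880 ≈ 0.75341)
(X + sqrt(17 + 23))*73 = (663/880 + sqrt(17 + 23))*73 = (663/880 + sqrt(40))*73 = (663/880 + 2*sqrt(10))*73 = 48399/880 + 146*sqrt(10)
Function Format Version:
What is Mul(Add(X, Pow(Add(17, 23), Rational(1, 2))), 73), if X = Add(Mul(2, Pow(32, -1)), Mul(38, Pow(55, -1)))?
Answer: Add(Rational(48399, 880), Mul(146, Pow(10, Rational(1, 2)))) ≈ 516.69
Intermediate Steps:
X = Rational(663, 880) (X = Add(Mul(2, Rational(1, 32)), Mul(38, Rational(1, 55))) = Add(Rational(1, 16), Rational(38, 55)) = Rational(663, 880) ≈ 0.75341)
Mul(Add(X, Pow(Add(17, 23), Rational(1, 2))), 73) = Mul(Add(Rational(663, 880), Pow(Add(17, 23), Rational(1, 2))), 73) = Mul(Add(Rational(663, 880), Pow(40, Rational(1, 2))), 73) = Mul(Add(Rational(663, 880), Mul(2, Pow(10, Rational(1, 2)))), 73) = Add(Rational(48399, 880), Mul(146, Pow(10, Rational(1, 2))))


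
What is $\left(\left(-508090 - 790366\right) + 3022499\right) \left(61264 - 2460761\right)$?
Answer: $-4136836006371$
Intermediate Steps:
$\left(\left(-508090 - 790366\right) + 3022499\right) \left(61264 - 2460761\right) = \left(\left(-508090 - 790366\right) + 3022499\right) \left(-2399497\right) = \left(-1298456 + 3022499\right) \left(-2399497\right) = 1724043 \left(-2399497\right) = -4136836006371$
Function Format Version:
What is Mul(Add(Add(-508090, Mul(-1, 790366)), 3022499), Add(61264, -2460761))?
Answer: -4136836006371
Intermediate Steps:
Mul(Add(Add(-508090, Mul(-1, 790366)), 3022499), Add(61264, -2460761)) = Mul(Add(Add(-508090, -790366), 3022499), -2399497) = Mul(Add(-1298456, 3022499), -2399497) = Mul(1724043, -2399497) = -4136836006371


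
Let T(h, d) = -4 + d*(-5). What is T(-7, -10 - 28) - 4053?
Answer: -3867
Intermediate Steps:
T(h, d) = -4 - 5*d
T(-7, -10 - 28) - 4053 = (-4 - 5*(-10 - 28)) - 4053 = (-4 - 5*(-38)) - 4053 = (-4 + 190) - 4053 = 186 - 4053 = -3867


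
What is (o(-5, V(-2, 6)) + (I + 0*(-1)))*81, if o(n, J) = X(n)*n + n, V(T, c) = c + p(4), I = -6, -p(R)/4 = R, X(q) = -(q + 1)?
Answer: -2511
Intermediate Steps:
X(q) = -1 - q (X(q) = -(1 + q) = -1 - q)
p(R) = -4*R
V(T, c) = -16 + c (V(T, c) = c - 4*4 = c - 16 = -16 + c)
o(n, J) = n + n*(-1 - n) (o(n, J) = (-1 - n)*n + n = n*(-1 - n) + n = n + n*(-1 - n))
(o(-5, V(-2, 6)) + (I + 0*(-1)))*81 = (-1*(-5)**2 + (-6 + 0*(-1)))*81 = (-1*25 + (-6 + 0))*81 = (-25 - 6)*81 = -31*81 = -2511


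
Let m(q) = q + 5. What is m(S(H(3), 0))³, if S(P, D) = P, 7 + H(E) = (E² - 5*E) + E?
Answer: -125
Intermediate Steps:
H(E) = -7 + E² - 4*E (H(E) = -7 + ((E² - 5*E) + E) = -7 + (E² - 4*E) = -7 + E² - 4*E)
m(q) = 5 + q
m(S(H(3), 0))³ = (5 + (-7 + 3² - 4*3))³ = (5 + (-7 + 9 - 12))³ = (5 - 10)³ = (-5)³ = -125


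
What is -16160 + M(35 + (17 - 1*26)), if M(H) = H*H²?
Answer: 1416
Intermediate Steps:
M(H) = H³
-16160 + M(35 + (17 - 1*26)) = -16160 + (35 + (17 - 1*26))³ = -16160 + (35 + (17 - 26))³ = -16160 + (35 - 9)³ = -16160 + 26³ = -16160 + 17576 = 1416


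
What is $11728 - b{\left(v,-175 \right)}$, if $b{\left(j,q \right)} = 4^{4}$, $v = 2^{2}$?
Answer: $11472$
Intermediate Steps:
$v = 4$
$b{\left(j,q \right)} = 256$
$11728 - b{\left(v,-175 \right)} = 11728 - 256 = 11472$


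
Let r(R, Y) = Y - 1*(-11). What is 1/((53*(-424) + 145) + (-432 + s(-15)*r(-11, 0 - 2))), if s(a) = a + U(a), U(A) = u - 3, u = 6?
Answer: -1/22867 ≈ -4.3731e-5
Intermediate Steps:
r(R, Y) = 11 + Y (r(R, Y) = Y + 11 = 11 + Y)
U(A) = 3 (U(A) = 6 - 3 = 3)
s(a) = 3 + a (s(a) = a + 3 = 3 + a)
1/((53*(-424) + 145) + (-432 + s(-15)*r(-11, 0 - 2))) = 1/((53*(-424) + 145) + (-432 + (3 - 15)*(11 + (0 - 2)))) = 1/((-22472 + 145) + (-432 - 12*(11 - 2))) = 1/(-22327 + (-432 - 12*9)) = 1/(-22327 + (-432 - 108)) = 1/(-22327 - 540) = 1/(-22867) = -1/22867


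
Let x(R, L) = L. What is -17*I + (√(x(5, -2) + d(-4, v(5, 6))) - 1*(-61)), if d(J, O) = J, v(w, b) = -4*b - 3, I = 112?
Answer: -1843 + I*√6 ≈ -1843.0 + 2.4495*I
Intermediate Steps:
v(w, b) = -3 - 4*b
-17*I + (√(x(5, -2) + d(-4, v(5, 6))) - 1*(-61)) = -17*112 + (√(-2 - 4) - 1*(-61)) = -1904 + (√(-6) + 61) = -1904 + (I*√6 + 61) = -1904 + (61 + I*√6) = -1843 + I*√6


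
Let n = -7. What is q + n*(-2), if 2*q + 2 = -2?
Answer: 12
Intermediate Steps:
q = -2 (q = -1 + (1/2)*(-2) = -1 - 1 = -2)
q + n*(-2) = -2 - 7*(-2) = -2 + 14 = 12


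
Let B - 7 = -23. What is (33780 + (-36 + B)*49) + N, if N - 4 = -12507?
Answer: 18729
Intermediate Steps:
N = -12503 (N = 4 - 12507 = -12503)
B = -16 (B = 7 - 23 = -16)
(33780 + (-36 + B)*49) + N = (33780 + (-36 - 16)*49) - 12503 = (33780 - 52*49) - 12503 = (33780 - 2548) - 12503 = 31232 - 12503 = 18729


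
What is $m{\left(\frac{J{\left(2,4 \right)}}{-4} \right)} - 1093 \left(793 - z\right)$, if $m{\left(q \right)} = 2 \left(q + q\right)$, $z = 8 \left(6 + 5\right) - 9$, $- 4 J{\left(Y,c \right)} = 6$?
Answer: $- \frac{1560801}{2} \approx -7.804 \cdot 10^{5}$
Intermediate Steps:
$J{\left(Y,c \right)} = - \frac{3}{2}$ ($J{\left(Y,c \right)} = \left(- \frac{1}{4}\right) 6 = - \frac{3}{2}$)
$z = 79$ ($z = 8 \cdot 11 - 9 = 88 - 9 = 79$)
$m{\left(q \right)} = 4 q$ ($m{\left(q \right)} = 2 \cdot 2 q = 4 q$)
$m{\left(\frac{J{\left(2,4 \right)}}{-4} \right)} - 1093 \left(793 - z\right) = 4 \left(- \frac{3}{2 \left(-4\right)}\right) - 1093 \left(793 - 79\right) = 4 \left(\left(- \frac{3}{2}\right) \left(- \frac{1}{4}\right)\right) - 1093 \left(793 - 79\right) = 4 \cdot \frac{3}{8} - 780402 = \frac{3}{2} - 780402 = - \frac{1560801}{2}$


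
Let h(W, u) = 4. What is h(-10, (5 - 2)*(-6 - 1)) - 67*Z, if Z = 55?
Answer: -3681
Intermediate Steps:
h(-10, (5 - 2)*(-6 - 1)) - 67*Z = 4 - 67*55 = 4 - 3685 = -3681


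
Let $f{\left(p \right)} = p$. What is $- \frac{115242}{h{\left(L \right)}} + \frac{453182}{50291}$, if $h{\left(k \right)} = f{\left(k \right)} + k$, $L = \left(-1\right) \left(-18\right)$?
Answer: $- \frac{963220145}{301746} \approx -3192.2$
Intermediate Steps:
$L = 18$
$h{\left(k \right)} = 2 k$ ($h{\left(k \right)} = k + k = 2 k$)
$- \frac{115242}{h{\left(L \right)}} + \frac{453182}{50291} = - \frac{115242}{2 \cdot 18} + \frac{453182}{50291} = - \frac{115242}{36} + 453182 \cdot \frac{1}{50291} = \left(-115242\right) \frac{1}{36} + \frac{453182}{50291} = - \frac{19207}{6} + \frac{453182}{50291} = - \frac{963220145}{301746}$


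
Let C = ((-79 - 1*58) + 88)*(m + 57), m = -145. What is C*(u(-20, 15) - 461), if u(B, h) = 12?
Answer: -1936088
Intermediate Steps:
C = 4312 (C = ((-79 - 1*58) + 88)*(-145 + 57) = ((-79 - 58) + 88)*(-88) = (-137 + 88)*(-88) = -49*(-88) = 4312)
C*(u(-20, 15) - 461) = 4312*(12 - 461) = 4312*(-449) = -1936088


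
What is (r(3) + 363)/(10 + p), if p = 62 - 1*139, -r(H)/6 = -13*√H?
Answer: -363/67 - 78*√3/67 ≈ -7.4343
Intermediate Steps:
r(H) = 78*√H (r(H) = -(-78)*√H = 78*√H)
p = -77 (p = 62 - 139 = -77)
(r(3) + 363)/(10 + p) = (78*√3 + 363)/(10 - 77) = (363 + 78*√3)/(-67) = (363 + 78*√3)*(-1/67) = -363/67 - 78*√3/67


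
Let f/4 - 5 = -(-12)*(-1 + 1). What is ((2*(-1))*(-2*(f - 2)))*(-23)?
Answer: -1656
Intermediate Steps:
f = 20 (f = 20 + 4*(-(-12)*(-1 + 1)) = 20 + 4*(-(-12)*0) = 20 + 4*(-4*0) = 20 + 4*0 = 20 + 0 = 20)
((2*(-1))*(-2*(f - 2)))*(-23) = ((2*(-1))*(-2*(20 - 2)))*(-23) = -(-4)*18*(-23) = -2*(-36)*(-23) = 72*(-23) = -1656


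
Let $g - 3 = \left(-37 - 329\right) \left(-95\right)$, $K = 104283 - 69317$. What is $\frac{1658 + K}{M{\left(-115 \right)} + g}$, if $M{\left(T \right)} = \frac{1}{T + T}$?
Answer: $\frac{8423520}{7997789} \approx 1.0532$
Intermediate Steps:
$K = 34966$ ($K = 104283 - 69317 = 34966$)
$g = 34773$ ($g = 3 + \left(-37 - 329\right) \left(-95\right) = 3 - -34770 = 3 + 34770 = 34773$)
$M{\left(T \right)} = \frac{1}{2 T}$
$\frac{1658 + K}{M{\left(-115 \right)} + g} = \frac{1658 + 34966}{\frac{1}{2 \left(-115\right)} + 34773} = \frac{36624}{\frac{1}{2} \left(- \frac{1}{115}\right) + 34773} = \frac{36624}{- \frac{1}{230} + 34773} = \frac{36624}{\frac{7997789}{230}} = 36624 \cdot \frac{230}{7997789} = \frac{8423520}{7997789}$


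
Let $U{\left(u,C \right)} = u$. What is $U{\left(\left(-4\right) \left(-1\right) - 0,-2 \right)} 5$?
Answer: $20$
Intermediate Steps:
$U{\left(\left(-4\right) \left(-1\right) - 0,-2 \right)} 5 = \left(\left(-4\right) \left(-1\right) - 0\right) 5 = \left(4 + 0\right) 5 = 4 \cdot 5 = 20$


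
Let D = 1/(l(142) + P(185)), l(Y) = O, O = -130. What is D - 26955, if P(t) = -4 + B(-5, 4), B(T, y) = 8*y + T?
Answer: -2884186/107 ≈ -26955.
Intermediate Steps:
B(T, y) = T + 8*y
l(Y) = -130
P(t) = 23 (P(t) = -4 + (-5 + 8*4) = -4 + (-5 + 32) = -4 + 27 = 23)
D = -1/107 (D = 1/(-130 + 23) = 1/(-107) = -1/107 ≈ -0.0093458)
D - 26955 = -1/107 - 26955 = -2884186/107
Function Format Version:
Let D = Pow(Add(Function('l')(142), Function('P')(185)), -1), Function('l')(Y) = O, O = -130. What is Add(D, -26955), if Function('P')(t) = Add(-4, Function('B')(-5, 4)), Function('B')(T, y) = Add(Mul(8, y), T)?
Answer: Rational(-2884186, 107) ≈ -26955.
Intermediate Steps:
Function('B')(T, y) = Add(T, Mul(8, y))
Function('l')(Y) = -130
Function('P')(t) = 23 (Function('P')(t) = Add(-4, Add(-5, Mul(8, 4))) = Add(-4, Add(-5, 32)) = Add(-4, 27) = 23)
D = Rational(-1, 107) (D = Pow(Add(-130, 23), -1) = Pow(-107, -1) = Rational(-1, 107) ≈ -0.0093458)
Add(D, -26955) = Add(Rational(-1, 107), -26955) = Rational(-2884186, 107)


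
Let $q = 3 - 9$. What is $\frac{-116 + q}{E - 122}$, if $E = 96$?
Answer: $\frac{61}{13} \approx 4.6923$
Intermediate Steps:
$q = -6$ ($q = 3 - 9 = -6$)
$\frac{-116 + q}{E - 122} = \frac{-116 - 6}{96 - 122} = - \frac{122}{-26} = \left(-122\right) \left(- \frac{1}{26}\right) = \frac{61}{13}$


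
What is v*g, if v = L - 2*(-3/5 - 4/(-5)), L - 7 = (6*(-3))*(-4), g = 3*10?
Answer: 2358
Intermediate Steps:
g = 30
L = 79 (L = 7 + (6*(-3))*(-4) = 7 - 18*(-4) = 7 + 72 = 79)
v = 393/5 (v = 79 - 2*(-3/5 - 4/(-5)) = 79 - 2*(-3*⅕ - 4*(-⅕)) = 79 - 2*(-⅗ + ⅘) = 79 - 2*⅕ = 79 - ⅖ = 393/5 ≈ 78.600)
v*g = (393/5)*30 = 2358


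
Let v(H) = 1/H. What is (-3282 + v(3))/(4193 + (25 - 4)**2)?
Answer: -9845/13902 ≈ -0.70817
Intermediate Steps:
(-3282 + v(3))/(4193 + (25 - 4)**2) = (-3282 + 1/3)/(4193 + (25 - 4)**2) = (-3282 + 1/3)/(4193 + 21**2) = -9845/(3*(4193 + 441)) = -9845/3/4634 = -9845/3*1/4634 = -9845/13902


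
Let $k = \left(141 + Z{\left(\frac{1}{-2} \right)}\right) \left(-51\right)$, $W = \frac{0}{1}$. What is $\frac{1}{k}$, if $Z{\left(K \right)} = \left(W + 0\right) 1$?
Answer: $- \frac{1}{7191} \approx -0.00013906$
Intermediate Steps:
$W = 0$ ($W = 0 \cdot 1 = 0$)
$Z{\left(K \right)} = 0$ ($Z{\left(K \right)} = \left(0 + 0\right) 1 = 0 \cdot 1 = 0$)
$k = -7191$ ($k = \left(141 + 0\right) \left(-51\right) = 141 \left(-51\right) = -7191$)
$\frac{1}{k} = \frac{1}{-7191} = - \frac{1}{7191}$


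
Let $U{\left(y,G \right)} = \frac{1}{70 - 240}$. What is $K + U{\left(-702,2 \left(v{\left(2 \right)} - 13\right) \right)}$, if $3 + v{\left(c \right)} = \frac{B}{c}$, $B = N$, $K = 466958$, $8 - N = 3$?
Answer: $\frac{79382859}{170} \approx 4.6696 \cdot 10^{5}$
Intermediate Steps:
$N = 5$ ($N = 8 - 3 = 5$)
$B = 5$
$v{\left(c \right)} = -3 + \frac{5}{c}$
$U{\left(y,G \right)} = - \frac{1}{170}$ ($U{\left(y,G \right)} = \frac{1}{-170} = - \frac{1}{170}$)
$K + U{\left(-702,2 \left(v{\left(2 \right)} - 13\right) \right)} = 466958 - \frac{1}{170} = \frac{79382859}{170}$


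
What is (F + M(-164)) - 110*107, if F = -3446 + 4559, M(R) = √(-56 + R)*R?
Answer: -10657 - 328*I*√55 ≈ -10657.0 - 2432.5*I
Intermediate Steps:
M(R) = R*√(-56 + R)
F = 1113
(F + M(-164)) - 110*107 = (1113 - 164*√(-56 - 164)) - 110*107 = (1113 - 328*I*√55) - 11770 = -10657 - 328*I*√55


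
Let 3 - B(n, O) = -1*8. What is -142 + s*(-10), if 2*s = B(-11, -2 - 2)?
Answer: -197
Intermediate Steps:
B(n, O) = 11 (B(n, O) = 3 - (-1)*8 = 3 - 1*(-8) = 3 + 8 = 11)
s = 11/2 (s = (1/2)*11 = 11/2 ≈ 5.5000)
-142 + s*(-10) = -142 + (11/2)*(-10) = -142 - 55 = -197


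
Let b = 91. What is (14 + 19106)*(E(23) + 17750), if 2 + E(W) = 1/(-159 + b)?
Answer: 5768805140/17 ≈ 3.3934e+8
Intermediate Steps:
E(W) = -137/68 (E(W) = -2 + 1/(-159 + 91) = -2 + 1/(-68) = -2 - 1/68 = -137/68)
(14 + 19106)*(E(23) + 17750) = (14 + 19106)*(-137/68 + 17750) = 19120*(1206863/68) = 5768805140/17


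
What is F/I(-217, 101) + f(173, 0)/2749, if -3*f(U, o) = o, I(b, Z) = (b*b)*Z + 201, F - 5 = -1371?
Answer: -683/2378095 ≈ -0.00028720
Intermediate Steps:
F = -1366 (F = 5 - 1371 = -1366)
I(b, Z) = 201 + Z*b² (I(b, Z) = b²*Z + 201 = Z*b² + 201 = 201 + Z*b²)
f(U, o) = -o/3
F/I(-217, 101) + f(173, 0)/2749 = -1366/(201 + 101*(-217)²) - ⅓*0/2749 = -1366/(201 + 101*47089) + 0*(1/2749) = -1366/(201 + 4755989) + 0 = -1366/4756190 + 0 = -1366*1/4756190 + 0 = -683/2378095 + 0 = -683/2378095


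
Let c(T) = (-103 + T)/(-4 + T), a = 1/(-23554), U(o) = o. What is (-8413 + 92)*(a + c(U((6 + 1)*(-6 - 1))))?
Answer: -562084335/23554 ≈ -23864.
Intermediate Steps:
a = -1/23554 ≈ -4.2456e-5
c(T) = (-103 + T)/(-4 + T)
(-8413 + 92)*(a + c(U((6 + 1)*(-6 - 1)))) = (-8413 + 92)*(-1/23554 + (-103 + (6 + 1)*(-6 - 1))/(-4 + (6 + 1)*(-6 - 1))) = -8321*(-1/23554 + (-103 + 7*(-7))/(-4 + 7*(-7))) = -8321*(-1/23554 + (-103 - 49)/(-4 - 49)) = -8321*(-1/23554 - 152/(-53)) = -8321*(-1/23554 - 1/53*(-152)) = -8321*(-1/23554 + 152/53) = -8321*3580155/1248362 = -562084335/23554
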